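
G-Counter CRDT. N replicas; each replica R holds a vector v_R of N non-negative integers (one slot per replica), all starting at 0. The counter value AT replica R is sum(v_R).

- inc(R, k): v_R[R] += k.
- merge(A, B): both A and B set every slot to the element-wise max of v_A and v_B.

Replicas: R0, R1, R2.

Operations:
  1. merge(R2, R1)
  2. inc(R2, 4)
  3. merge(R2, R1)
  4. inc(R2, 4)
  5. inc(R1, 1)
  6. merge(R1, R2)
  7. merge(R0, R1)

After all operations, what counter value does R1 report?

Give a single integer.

Op 1: merge R2<->R1 -> R2=(0,0,0) R1=(0,0,0)
Op 2: inc R2 by 4 -> R2=(0,0,4) value=4
Op 3: merge R2<->R1 -> R2=(0,0,4) R1=(0,0,4)
Op 4: inc R2 by 4 -> R2=(0,0,8) value=8
Op 5: inc R1 by 1 -> R1=(0,1,4) value=5
Op 6: merge R1<->R2 -> R1=(0,1,8) R2=(0,1,8)
Op 7: merge R0<->R1 -> R0=(0,1,8) R1=(0,1,8)

Answer: 9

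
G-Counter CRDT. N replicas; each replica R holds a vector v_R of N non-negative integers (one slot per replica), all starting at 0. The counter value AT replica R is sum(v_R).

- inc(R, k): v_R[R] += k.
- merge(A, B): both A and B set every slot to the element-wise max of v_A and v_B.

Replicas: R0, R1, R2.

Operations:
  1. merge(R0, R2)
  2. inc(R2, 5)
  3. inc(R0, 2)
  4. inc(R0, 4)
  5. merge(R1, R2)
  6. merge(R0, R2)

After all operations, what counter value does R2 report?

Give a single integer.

Op 1: merge R0<->R2 -> R0=(0,0,0) R2=(0,0,0)
Op 2: inc R2 by 5 -> R2=(0,0,5) value=5
Op 3: inc R0 by 2 -> R0=(2,0,0) value=2
Op 4: inc R0 by 4 -> R0=(6,0,0) value=6
Op 5: merge R1<->R2 -> R1=(0,0,5) R2=(0,0,5)
Op 6: merge R0<->R2 -> R0=(6,0,5) R2=(6,0,5)

Answer: 11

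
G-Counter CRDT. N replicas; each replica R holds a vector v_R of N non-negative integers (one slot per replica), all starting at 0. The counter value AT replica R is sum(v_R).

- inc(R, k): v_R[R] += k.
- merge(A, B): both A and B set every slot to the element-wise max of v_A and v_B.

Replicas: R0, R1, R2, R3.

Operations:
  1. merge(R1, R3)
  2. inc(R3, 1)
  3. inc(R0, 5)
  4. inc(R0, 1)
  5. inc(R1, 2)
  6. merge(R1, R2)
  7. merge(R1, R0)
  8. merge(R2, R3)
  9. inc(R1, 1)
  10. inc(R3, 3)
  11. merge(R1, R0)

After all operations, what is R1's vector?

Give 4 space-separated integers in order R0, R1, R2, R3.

Op 1: merge R1<->R3 -> R1=(0,0,0,0) R3=(0,0,0,0)
Op 2: inc R3 by 1 -> R3=(0,0,0,1) value=1
Op 3: inc R0 by 5 -> R0=(5,0,0,0) value=5
Op 4: inc R0 by 1 -> R0=(6,0,0,0) value=6
Op 5: inc R1 by 2 -> R1=(0,2,0,0) value=2
Op 6: merge R1<->R2 -> R1=(0,2,0,0) R2=(0,2,0,0)
Op 7: merge R1<->R0 -> R1=(6,2,0,0) R0=(6,2,0,0)
Op 8: merge R2<->R3 -> R2=(0,2,0,1) R3=(0,2,0,1)
Op 9: inc R1 by 1 -> R1=(6,3,0,0) value=9
Op 10: inc R3 by 3 -> R3=(0,2,0,4) value=6
Op 11: merge R1<->R0 -> R1=(6,3,0,0) R0=(6,3,0,0)

Answer: 6 3 0 0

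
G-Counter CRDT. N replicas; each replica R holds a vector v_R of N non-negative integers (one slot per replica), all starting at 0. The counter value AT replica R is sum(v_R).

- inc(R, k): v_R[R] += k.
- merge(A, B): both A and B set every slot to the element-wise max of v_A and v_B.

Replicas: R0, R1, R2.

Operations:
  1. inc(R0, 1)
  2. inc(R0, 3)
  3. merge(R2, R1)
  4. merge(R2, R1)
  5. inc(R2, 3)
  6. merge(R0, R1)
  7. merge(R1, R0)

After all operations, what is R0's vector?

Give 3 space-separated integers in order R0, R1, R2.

Answer: 4 0 0

Derivation:
Op 1: inc R0 by 1 -> R0=(1,0,0) value=1
Op 2: inc R0 by 3 -> R0=(4,0,0) value=4
Op 3: merge R2<->R1 -> R2=(0,0,0) R1=(0,0,0)
Op 4: merge R2<->R1 -> R2=(0,0,0) R1=(0,0,0)
Op 5: inc R2 by 3 -> R2=(0,0,3) value=3
Op 6: merge R0<->R1 -> R0=(4,0,0) R1=(4,0,0)
Op 7: merge R1<->R0 -> R1=(4,0,0) R0=(4,0,0)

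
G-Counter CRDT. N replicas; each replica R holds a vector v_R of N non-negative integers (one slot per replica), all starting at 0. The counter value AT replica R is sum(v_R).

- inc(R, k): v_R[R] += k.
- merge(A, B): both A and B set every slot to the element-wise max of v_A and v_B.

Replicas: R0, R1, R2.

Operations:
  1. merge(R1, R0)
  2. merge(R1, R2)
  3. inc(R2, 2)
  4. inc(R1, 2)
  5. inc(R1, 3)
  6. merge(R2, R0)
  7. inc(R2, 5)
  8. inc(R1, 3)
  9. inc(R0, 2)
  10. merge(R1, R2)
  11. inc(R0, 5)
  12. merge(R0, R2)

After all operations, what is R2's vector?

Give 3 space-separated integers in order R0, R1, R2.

Answer: 7 8 7

Derivation:
Op 1: merge R1<->R0 -> R1=(0,0,0) R0=(0,0,0)
Op 2: merge R1<->R2 -> R1=(0,0,0) R2=(0,0,0)
Op 3: inc R2 by 2 -> R2=(0,0,2) value=2
Op 4: inc R1 by 2 -> R1=(0,2,0) value=2
Op 5: inc R1 by 3 -> R1=(0,5,0) value=5
Op 6: merge R2<->R0 -> R2=(0,0,2) R0=(0,0,2)
Op 7: inc R2 by 5 -> R2=(0,0,7) value=7
Op 8: inc R1 by 3 -> R1=(0,8,0) value=8
Op 9: inc R0 by 2 -> R0=(2,0,2) value=4
Op 10: merge R1<->R2 -> R1=(0,8,7) R2=(0,8,7)
Op 11: inc R0 by 5 -> R0=(7,0,2) value=9
Op 12: merge R0<->R2 -> R0=(7,8,7) R2=(7,8,7)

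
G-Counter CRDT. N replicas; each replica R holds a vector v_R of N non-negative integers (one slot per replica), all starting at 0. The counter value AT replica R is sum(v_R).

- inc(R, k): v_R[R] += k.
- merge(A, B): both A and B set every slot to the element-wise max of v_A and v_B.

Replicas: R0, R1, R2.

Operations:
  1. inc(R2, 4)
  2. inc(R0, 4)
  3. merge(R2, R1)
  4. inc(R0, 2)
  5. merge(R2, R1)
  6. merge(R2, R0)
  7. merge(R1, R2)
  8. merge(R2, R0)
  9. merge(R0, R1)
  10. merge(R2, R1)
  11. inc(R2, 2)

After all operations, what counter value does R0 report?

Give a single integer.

Op 1: inc R2 by 4 -> R2=(0,0,4) value=4
Op 2: inc R0 by 4 -> R0=(4,0,0) value=4
Op 3: merge R2<->R1 -> R2=(0,0,4) R1=(0,0,4)
Op 4: inc R0 by 2 -> R0=(6,0,0) value=6
Op 5: merge R2<->R1 -> R2=(0,0,4) R1=(0,0,4)
Op 6: merge R2<->R0 -> R2=(6,0,4) R0=(6,0,4)
Op 7: merge R1<->R2 -> R1=(6,0,4) R2=(6,0,4)
Op 8: merge R2<->R0 -> R2=(6,0,4) R0=(6,0,4)
Op 9: merge R0<->R1 -> R0=(6,0,4) R1=(6,0,4)
Op 10: merge R2<->R1 -> R2=(6,0,4) R1=(6,0,4)
Op 11: inc R2 by 2 -> R2=(6,0,6) value=12

Answer: 10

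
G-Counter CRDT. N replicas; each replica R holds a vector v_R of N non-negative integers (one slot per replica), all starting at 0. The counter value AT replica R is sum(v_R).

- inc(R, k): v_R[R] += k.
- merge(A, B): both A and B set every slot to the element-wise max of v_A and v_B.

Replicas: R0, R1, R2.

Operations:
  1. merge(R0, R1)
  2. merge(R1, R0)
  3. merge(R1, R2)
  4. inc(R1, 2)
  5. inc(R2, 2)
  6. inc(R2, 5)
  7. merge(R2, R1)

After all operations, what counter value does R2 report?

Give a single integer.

Answer: 9

Derivation:
Op 1: merge R0<->R1 -> R0=(0,0,0) R1=(0,0,0)
Op 2: merge R1<->R0 -> R1=(0,0,0) R0=(0,0,0)
Op 3: merge R1<->R2 -> R1=(0,0,0) R2=(0,0,0)
Op 4: inc R1 by 2 -> R1=(0,2,0) value=2
Op 5: inc R2 by 2 -> R2=(0,0,2) value=2
Op 6: inc R2 by 5 -> R2=(0,0,7) value=7
Op 7: merge R2<->R1 -> R2=(0,2,7) R1=(0,2,7)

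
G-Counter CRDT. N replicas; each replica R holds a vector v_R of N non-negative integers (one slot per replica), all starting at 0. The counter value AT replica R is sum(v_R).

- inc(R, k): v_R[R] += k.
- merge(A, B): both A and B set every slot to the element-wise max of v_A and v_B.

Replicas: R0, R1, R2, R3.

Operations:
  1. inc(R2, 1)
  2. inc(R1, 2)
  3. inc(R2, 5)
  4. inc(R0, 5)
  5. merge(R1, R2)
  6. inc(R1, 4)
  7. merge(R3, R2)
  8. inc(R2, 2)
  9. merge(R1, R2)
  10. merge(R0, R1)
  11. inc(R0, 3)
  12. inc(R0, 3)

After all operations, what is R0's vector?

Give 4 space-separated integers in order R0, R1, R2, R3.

Answer: 11 6 8 0

Derivation:
Op 1: inc R2 by 1 -> R2=(0,0,1,0) value=1
Op 2: inc R1 by 2 -> R1=(0,2,0,0) value=2
Op 3: inc R2 by 5 -> R2=(0,0,6,0) value=6
Op 4: inc R0 by 5 -> R0=(5,0,0,0) value=5
Op 5: merge R1<->R2 -> R1=(0,2,6,0) R2=(0,2,6,0)
Op 6: inc R1 by 4 -> R1=(0,6,6,0) value=12
Op 7: merge R3<->R2 -> R3=(0,2,6,0) R2=(0,2,6,0)
Op 8: inc R2 by 2 -> R2=(0,2,8,0) value=10
Op 9: merge R1<->R2 -> R1=(0,6,8,0) R2=(0,6,8,0)
Op 10: merge R0<->R1 -> R0=(5,6,8,0) R1=(5,6,8,0)
Op 11: inc R0 by 3 -> R0=(8,6,8,0) value=22
Op 12: inc R0 by 3 -> R0=(11,6,8,0) value=25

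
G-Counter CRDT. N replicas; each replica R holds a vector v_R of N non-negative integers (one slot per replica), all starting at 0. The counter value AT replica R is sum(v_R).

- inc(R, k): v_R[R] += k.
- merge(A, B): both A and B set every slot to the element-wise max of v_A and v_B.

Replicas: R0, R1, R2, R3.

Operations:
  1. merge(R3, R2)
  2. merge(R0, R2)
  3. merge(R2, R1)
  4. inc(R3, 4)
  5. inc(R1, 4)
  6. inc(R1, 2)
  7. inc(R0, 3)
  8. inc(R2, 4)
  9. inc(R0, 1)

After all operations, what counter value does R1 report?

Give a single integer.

Op 1: merge R3<->R2 -> R3=(0,0,0,0) R2=(0,0,0,0)
Op 2: merge R0<->R2 -> R0=(0,0,0,0) R2=(0,0,0,0)
Op 3: merge R2<->R1 -> R2=(0,0,0,0) R1=(0,0,0,0)
Op 4: inc R3 by 4 -> R3=(0,0,0,4) value=4
Op 5: inc R1 by 4 -> R1=(0,4,0,0) value=4
Op 6: inc R1 by 2 -> R1=(0,6,0,0) value=6
Op 7: inc R0 by 3 -> R0=(3,0,0,0) value=3
Op 8: inc R2 by 4 -> R2=(0,0,4,0) value=4
Op 9: inc R0 by 1 -> R0=(4,0,0,0) value=4

Answer: 6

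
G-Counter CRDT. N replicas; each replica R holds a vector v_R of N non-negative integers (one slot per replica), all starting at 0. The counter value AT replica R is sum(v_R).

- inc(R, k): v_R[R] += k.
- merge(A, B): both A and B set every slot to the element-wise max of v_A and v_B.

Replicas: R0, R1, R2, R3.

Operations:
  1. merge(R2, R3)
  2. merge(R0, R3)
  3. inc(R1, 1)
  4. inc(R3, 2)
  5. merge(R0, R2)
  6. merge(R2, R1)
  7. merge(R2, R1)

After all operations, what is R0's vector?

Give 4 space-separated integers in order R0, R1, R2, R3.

Answer: 0 0 0 0

Derivation:
Op 1: merge R2<->R3 -> R2=(0,0,0,0) R3=(0,0,0,0)
Op 2: merge R0<->R3 -> R0=(0,0,0,0) R3=(0,0,0,0)
Op 3: inc R1 by 1 -> R1=(0,1,0,0) value=1
Op 4: inc R3 by 2 -> R3=(0,0,0,2) value=2
Op 5: merge R0<->R2 -> R0=(0,0,0,0) R2=(0,0,0,0)
Op 6: merge R2<->R1 -> R2=(0,1,0,0) R1=(0,1,0,0)
Op 7: merge R2<->R1 -> R2=(0,1,0,0) R1=(0,1,0,0)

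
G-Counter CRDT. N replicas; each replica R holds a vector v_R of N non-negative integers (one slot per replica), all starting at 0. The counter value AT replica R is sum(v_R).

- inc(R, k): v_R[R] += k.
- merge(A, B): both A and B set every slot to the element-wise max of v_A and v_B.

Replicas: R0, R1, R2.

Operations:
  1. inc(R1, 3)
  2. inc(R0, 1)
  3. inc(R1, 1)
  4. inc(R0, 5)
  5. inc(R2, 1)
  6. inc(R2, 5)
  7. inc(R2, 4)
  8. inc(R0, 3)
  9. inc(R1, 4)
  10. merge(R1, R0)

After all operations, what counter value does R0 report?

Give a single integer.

Op 1: inc R1 by 3 -> R1=(0,3,0) value=3
Op 2: inc R0 by 1 -> R0=(1,0,0) value=1
Op 3: inc R1 by 1 -> R1=(0,4,0) value=4
Op 4: inc R0 by 5 -> R0=(6,0,0) value=6
Op 5: inc R2 by 1 -> R2=(0,0,1) value=1
Op 6: inc R2 by 5 -> R2=(0,0,6) value=6
Op 7: inc R2 by 4 -> R2=(0,0,10) value=10
Op 8: inc R0 by 3 -> R0=(9,0,0) value=9
Op 9: inc R1 by 4 -> R1=(0,8,0) value=8
Op 10: merge R1<->R0 -> R1=(9,8,0) R0=(9,8,0)

Answer: 17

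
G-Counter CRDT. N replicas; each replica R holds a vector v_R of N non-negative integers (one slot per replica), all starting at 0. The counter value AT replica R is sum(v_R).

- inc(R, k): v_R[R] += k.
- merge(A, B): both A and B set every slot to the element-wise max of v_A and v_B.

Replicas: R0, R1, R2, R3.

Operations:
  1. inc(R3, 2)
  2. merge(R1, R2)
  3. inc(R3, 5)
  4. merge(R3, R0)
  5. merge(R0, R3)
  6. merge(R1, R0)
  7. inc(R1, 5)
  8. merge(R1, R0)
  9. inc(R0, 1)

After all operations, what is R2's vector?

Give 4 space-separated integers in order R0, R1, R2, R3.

Op 1: inc R3 by 2 -> R3=(0,0,0,2) value=2
Op 2: merge R1<->R2 -> R1=(0,0,0,0) R2=(0,0,0,0)
Op 3: inc R3 by 5 -> R3=(0,0,0,7) value=7
Op 4: merge R3<->R0 -> R3=(0,0,0,7) R0=(0,0,0,7)
Op 5: merge R0<->R3 -> R0=(0,0,0,7) R3=(0,0,0,7)
Op 6: merge R1<->R0 -> R1=(0,0,0,7) R0=(0,0,0,7)
Op 7: inc R1 by 5 -> R1=(0,5,0,7) value=12
Op 8: merge R1<->R0 -> R1=(0,5,0,7) R0=(0,5,0,7)
Op 9: inc R0 by 1 -> R0=(1,5,0,7) value=13

Answer: 0 0 0 0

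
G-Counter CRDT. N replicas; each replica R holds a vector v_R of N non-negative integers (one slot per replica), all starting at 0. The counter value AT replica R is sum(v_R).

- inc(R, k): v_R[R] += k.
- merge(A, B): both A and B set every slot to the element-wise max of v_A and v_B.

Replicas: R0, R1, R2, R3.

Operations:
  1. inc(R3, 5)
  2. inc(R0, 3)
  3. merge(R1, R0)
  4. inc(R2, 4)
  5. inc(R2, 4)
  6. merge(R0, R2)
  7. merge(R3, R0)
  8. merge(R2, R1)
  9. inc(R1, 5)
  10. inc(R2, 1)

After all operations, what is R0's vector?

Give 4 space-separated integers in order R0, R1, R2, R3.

Op 1: inc R3 by 5 -> R3=(0,0,0,5) value=5
Op 2: inc R0 by 3 -> R0=(3,0,0,0) value=3
Op 3: merge R1<->R0 -> R1=(3,0,0,0) R0=(3,0,0,0)
Op 4: inc R2 by 4 -> R2=(0,0,4,0) value=4
Op 5: inc R2 by 4 -> R2=(0,0,8,0) value=8
Op 6: merge R0<->R2 -> R0=(3,0,8,0) R2=(3,0,8,0)
Op 7: merge R3<->R0 -> R3=(3,0,8,5) R0=(3,0,8,5)
Op 8: merge R2<->R1 -> R2=(3,0,8,0) R1=(3,0,8,0)
Op 9: inc R1 by 5 -> R1=(3,5,8,0) value=16
Op 10: inc R2 by 1 -> R2=(3,0,9,0) value=12

Answer: 3 0 8 5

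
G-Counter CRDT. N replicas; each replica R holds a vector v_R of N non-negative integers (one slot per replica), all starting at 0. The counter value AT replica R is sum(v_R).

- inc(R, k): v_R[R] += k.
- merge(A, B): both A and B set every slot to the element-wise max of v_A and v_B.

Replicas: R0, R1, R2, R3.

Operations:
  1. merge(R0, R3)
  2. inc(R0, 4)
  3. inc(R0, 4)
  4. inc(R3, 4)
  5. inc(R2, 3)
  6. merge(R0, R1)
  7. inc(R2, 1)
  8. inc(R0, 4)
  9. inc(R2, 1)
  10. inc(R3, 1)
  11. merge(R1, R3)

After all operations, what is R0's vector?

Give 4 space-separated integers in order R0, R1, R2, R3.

Op 1: merge R0<->R3 -> R0=(0,0,0,0) R3=(0,0,0,0)
Op 2: inc R0 by 4 -> R0=(4,0,0,0) value=4
Op 3: inc R0 by 4 -> R0=(8,0,0,0) value=8
Op 4: inc R3 by 4 -> R3=(0,0,0,4) value=4
Op 5: inc R2 by 3 -> R2=(0,0,3,0) value=3
Op 6: merge R0<->R1 -> R0=(8,0,0,0) R1=(8,0,0,0)
Op 7: inc R2 by 1 -> R2=(0,0,4,0) value=4
Op 8: inc R0 by 4 -> R0=(12,0,0,0) value=12
Op 9: inc R2 by 1 -> R2=(0,0,5,0) value=5
Op 10: inc R3 by 1 -> R3=(0,0,0,5) value=5
Op 11: merge R1<->R3 -> R1=(8,0,0,5) R3=(8,0,0,5)

Answer: 12 0 0 0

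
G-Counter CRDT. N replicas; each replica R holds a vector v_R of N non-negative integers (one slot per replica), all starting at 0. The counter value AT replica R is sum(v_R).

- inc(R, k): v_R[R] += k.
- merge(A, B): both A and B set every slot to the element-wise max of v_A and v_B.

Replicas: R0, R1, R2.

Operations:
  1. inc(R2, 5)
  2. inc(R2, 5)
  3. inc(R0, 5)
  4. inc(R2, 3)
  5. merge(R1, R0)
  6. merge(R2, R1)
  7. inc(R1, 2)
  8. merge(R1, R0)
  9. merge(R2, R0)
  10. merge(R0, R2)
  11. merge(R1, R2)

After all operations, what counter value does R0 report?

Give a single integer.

Answer: 20

Derivation:
Op 1: inc R2 by 5 -> R2=(0,0,5) value=5
Op 2: inc R2 by 5 -> R2=(0,0,10) value=10
Op 3: inc R0 by 5 -> R0=(5,0,0) value=5
Op 4: inc R2 by 3 -> R2=(0,0,13) value=13
Op 5: merge R1<->R0 -> R1=(5,0,0) R0=(5,0,0)
Op 6: merge R2<->R1 -> R2=(5,0,13) R1=(5,0,13)
Op 7: inc R1 by 2 -> R1=(5,2,13) value=20
Op 8: merge R1<->R0 -> R1=(5,2,13) R0=(5,2,13)
Op 9: merge R2<->R0 -> R2=(5,2,13) R0=(5,2,13)
Op 10: merge R0<->R2 -> R0=(5,2,13) R2=(5,2,13)
Op 11: merge R1<->R2 -> R1=(5,2,13) R2=(5,2,13)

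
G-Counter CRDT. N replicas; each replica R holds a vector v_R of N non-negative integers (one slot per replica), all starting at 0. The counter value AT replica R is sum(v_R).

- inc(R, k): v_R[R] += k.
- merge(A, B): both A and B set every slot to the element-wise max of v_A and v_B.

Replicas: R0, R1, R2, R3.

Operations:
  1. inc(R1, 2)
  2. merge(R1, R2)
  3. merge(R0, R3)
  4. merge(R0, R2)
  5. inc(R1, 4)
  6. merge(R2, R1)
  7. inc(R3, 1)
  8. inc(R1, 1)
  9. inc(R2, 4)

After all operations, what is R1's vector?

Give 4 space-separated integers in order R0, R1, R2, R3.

Op 1: inc R1 by 2 -> R1=(0,2,0,0) value=2
Op 2: merge R1<->R2 -> R1=(0,2,0,0) R2=(0,2,0,0)
Op 3: merge R0<->R3 -> R0=(0,0,0,0) R3=(0,0,0,0)
Op 4: merge R0<->R2 -> R0=(0,2,0,0) R2=(0,2,0,0)
Op 5: inc R1 by 4 -> R1=(0,6,0,0) value=6
Op 6: merge R2<->R1 -> R2=(0,6,0,0) R1=(0,6,0,0)
Op 7: inc R3 by 1 -> R3=(0,0,0,1) value=1
Op 8: inc R1 by 1 -> R1=(0,7,0,0) value=7
Op 9: inc R2 by 4 -> R2=(0,6,4,0) value=10

Answer: 0 7 0 0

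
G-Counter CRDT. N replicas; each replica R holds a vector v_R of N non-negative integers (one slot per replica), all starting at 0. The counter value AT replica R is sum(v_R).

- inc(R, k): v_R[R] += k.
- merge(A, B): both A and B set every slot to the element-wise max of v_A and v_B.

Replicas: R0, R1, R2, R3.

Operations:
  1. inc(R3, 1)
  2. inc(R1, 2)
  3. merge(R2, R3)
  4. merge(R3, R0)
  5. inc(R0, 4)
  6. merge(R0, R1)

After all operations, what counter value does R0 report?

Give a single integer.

Answer: 7

Derivation:
Op 1: inc R3 by 1 -> R3=(0,0,0,1) value=1
Op 2: inc R1 by 2 -> R1=(0,2,0,0) value=2
Op 3: merge R2<->R3 -> R2=(0,0,0,1) R3=(0,0,0,1)
Op 4: merge R3<->R0 -> R3=(0,0,0,1) R0=(0,0,0,1)
Op 5: inc R0 by 4 -> R0=(4,0,0,1) value=5
Op 6: merge R0<->R1 -> R0=(4,2,0,1) R1=(4,2,0,1)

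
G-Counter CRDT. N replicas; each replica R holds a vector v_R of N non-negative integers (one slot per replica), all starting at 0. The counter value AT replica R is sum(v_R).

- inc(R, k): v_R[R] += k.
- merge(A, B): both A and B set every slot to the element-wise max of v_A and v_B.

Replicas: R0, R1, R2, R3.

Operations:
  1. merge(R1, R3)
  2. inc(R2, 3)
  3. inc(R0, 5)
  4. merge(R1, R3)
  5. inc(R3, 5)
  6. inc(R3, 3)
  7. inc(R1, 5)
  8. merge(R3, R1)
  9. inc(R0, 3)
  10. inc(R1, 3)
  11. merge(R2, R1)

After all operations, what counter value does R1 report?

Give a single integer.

Answer: 19

Derivation:
Op 1: merge R1<->R3 -> R1=(0,0,0,0) R3=(0,0,0,0)
Op 2: inc R2 by 3 -> R2=(0,0,3,0) value=3
Op 3: inc R0 by 5 -> R0=(5,0,0,0) value=5
Op 4: merge R1<->R3 -> R1=(0,0,0,0) R3=(0,0,0,0)
Op 5: inc R3 by 5 -> R3=(0,0,0,5) value=5
Op 6: inc R3 by 3 -> R3=(0,0,0,8) value=8
Op 7: inc R1 by 5 -> R1=(0,5,0,0) value=5
Op 8: merge R3<->R1 -> R3=(0,5,0,8) R1=(0,5,0,8)
Op 9: inc R0 by 3 -> R0=(8,0,0,0) value=8
Op 10: inc R1 by 3 -> R1=(0,8,0,8) value=16
Op 11: merge R2<->R1 -> R2=(0,8,3,8) R1=(0,8,3,8)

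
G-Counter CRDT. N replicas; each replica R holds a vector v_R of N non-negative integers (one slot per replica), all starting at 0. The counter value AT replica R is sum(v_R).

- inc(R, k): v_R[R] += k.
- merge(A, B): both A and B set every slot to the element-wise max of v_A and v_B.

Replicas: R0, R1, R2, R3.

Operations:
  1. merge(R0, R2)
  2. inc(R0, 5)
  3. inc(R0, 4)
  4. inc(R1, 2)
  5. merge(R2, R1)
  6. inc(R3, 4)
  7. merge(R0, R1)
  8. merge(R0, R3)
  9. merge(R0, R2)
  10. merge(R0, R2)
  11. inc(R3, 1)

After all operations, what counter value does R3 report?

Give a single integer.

Answer: 16

Derivation:
Op 1: merge R0<->R2 -> R0=(0,0,0,0) R2=(0,0,0,0)
Op 2: inc R0 by 5 -> R0=(5,0,0,0) value=5
Op 3: inc R0 by 4 -> R0=(9,0,0,0) value=9
Op 4: inc R1 by 2 -> R1=(0,2,0,0) value=2
Op 5: merge R2<->R1 -> R2=(0,2,0,0) R1=(0,2,0,0)
Op 6: inc R3 by 4 -> R3=(0,0,0,4) value=4
Op 7: merge R0<->R1 -> R0=(9,2,0,0) R1=(9,2,0,0)
Op 8: merge R0<->R3 -> R0=(9,2,0,4) R3=(9,2,0,4)
Op 9: merge R0<->R2 -> R0=(9,2,0,4) R2=(9,2,0,4)
Op 10: merge R0<->R2 -> R0=(9,2,0,4) R2=(9,2,0,4)
Op 11: inc R3 by 1 -> R3=(9,2,0,5) value=16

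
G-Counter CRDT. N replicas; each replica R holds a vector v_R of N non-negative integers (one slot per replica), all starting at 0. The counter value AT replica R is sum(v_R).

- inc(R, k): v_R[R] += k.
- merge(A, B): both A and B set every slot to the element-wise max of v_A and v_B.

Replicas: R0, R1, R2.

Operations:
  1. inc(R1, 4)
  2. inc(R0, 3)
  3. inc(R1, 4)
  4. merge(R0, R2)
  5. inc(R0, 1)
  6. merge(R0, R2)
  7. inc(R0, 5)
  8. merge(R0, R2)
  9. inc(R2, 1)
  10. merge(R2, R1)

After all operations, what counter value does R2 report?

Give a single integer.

Answer: 18

Derivation:
Op 1: inc R1 by 4 -> R1=(0,4,0) value=4
Op 2: inc R0 by 3 -> R0=(3,0,0) value=3
Op 3: inc R1 by 4 -> R1=(0,8,0) value=8
Op 4: merge R0<->R2 -> R0=(3,0,0) R2=(3,0,0)
Op 5: inc R0 by 1 -> R0=(4,0,0) value=4
Op 6: merge R0<->R2 -> R0=(4,0,0) R2=(4,0,0)
Op 7: inc R0 by 5 -> R0=(9,0,0) value=9
Op 8: merge R0<->R2 -> R0=(9,0,0) R2=(9,0,0)
Op 9: inc R2 by 1 -> R2=(9,0,1) value=10
Op 10: merge R2<->R1 -> R2=(9,8,1) R1=(9,8,1)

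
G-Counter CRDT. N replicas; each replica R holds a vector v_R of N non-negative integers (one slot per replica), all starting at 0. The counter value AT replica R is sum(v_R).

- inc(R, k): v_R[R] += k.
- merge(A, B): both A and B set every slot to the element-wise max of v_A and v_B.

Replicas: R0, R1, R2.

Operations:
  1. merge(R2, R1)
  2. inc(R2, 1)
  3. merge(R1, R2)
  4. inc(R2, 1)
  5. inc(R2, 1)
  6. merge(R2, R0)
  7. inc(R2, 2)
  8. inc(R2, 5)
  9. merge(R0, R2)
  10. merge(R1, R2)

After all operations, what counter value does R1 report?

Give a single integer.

Op 1: merge R2<->R1 -> R2=(0,0,0) R1=(0,0,0)
Op 2: inc R2 by 1 -> R2=(0,0,1) value=1
Op 3: merge R1<->R2 -> R1=(0,0,1) R2=(0,0,1)
Op 4: inc R2 by 1 -> R2=(0,0,2) value=2
Op 5: inc R2 by 1 -> R2=(0,0,3) value=3
Op 6: merge R2<->R0 -> R2=(0,0,3) R0=(0,0,3)
Op 7: inc R2 by 2 -> R2=(0,0,5) value=5
Op 8: inc R2 by 5 -> R2=(0,0,10) value=10
Op 9: merge R0<->R2 -> R0=(0,0,10) R2=(0,0,10)
Op 10: merge R1<->R2 -> R1=(0,0,10) R2=(0,0,10)

Answer: 10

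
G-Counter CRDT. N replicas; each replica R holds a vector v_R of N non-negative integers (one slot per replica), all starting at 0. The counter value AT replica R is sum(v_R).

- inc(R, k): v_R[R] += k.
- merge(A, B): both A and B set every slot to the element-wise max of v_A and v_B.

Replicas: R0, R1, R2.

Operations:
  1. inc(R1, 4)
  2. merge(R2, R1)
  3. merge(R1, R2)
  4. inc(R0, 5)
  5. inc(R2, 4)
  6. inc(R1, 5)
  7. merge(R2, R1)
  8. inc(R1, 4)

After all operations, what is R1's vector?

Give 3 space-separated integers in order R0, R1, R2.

Op 1: inc R1 by 4 -> R1=(0,4,0) value=4
Op 2: merge R2<->R1 -> R2=(0,4,0) R1=(0,4,0)
Op 3: merge R1<->R2 -> R1=(0,4,0) R2=(0,4,0)
Op 4: inc R0 by 5 -> R0=(5,0,0) value=5
Op 5: inc R2 by 4 -> R2=(0,4,4) value=8
Op 6: inc R1 by 5 -> R1=(0,9,0) value=9
Op 7: merge R2<->R1 -> R2=(0,9,4) R1=(0,9,4)
Op 8: inc R1 by 4 -> R1=(0,13,4) value=17

Answer: 0 13 4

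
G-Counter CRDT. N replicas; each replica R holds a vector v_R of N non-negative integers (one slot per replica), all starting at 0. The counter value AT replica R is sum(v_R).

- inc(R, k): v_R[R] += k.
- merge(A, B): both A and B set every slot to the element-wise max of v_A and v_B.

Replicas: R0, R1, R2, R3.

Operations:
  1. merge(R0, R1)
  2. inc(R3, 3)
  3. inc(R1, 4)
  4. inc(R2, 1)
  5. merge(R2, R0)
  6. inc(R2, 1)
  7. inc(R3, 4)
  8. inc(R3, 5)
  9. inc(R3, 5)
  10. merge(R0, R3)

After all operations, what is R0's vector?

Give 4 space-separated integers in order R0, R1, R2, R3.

Answer: 0 0 1 17

Derivation:
Op 1: merge R0<->R1 -> R0=(0,0,0,0) R1=(0,0,0,0)
Op 2: inc R3 by 3 -> R3=(0,0,0,3) value=3
Op 3: inc R1 by 4 -> R1=(0,4,0,0) value=4
Op 4: inc R2 by 1 -> R2=(0,0,1,0) value=1
Op 5: merge R2<->R0 -> R2=(0,0,1,0) R0=(0,0,1,0)
Op 6: inc R2 by 1 -> R2=(0,0,2,0) value=2
Op 7: inc R3 by 4 -> R3=(0,0,0,7) value=7
Op 8: inc R3 by 5 -> R3=(0,0,0,12) value=12
Op 9: inc R3 by 5 -> R3=(0,0,0,17) value=17
Op 10: merge R0<->R3 -> R0=(0,0,1,17) R3=(0,0,1,17)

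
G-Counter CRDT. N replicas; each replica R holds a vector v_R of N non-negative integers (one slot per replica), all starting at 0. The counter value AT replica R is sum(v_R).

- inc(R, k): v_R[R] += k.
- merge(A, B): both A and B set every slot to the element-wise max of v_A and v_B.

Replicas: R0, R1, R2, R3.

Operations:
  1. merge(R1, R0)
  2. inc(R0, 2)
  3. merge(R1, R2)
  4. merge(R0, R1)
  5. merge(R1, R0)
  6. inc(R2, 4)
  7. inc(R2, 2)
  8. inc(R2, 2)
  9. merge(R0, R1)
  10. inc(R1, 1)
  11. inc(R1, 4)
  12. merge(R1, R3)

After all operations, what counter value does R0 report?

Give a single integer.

Answer: 2

Derivation:
Op 1: merge R1<->R0 -> R1=(0,0,0,0) R0=(0,0,0,0)
Op 2: inc R0 by 2 -> R0=(2,0,0,0) value=2
Op 3: merge R1<->R2 -> R1=(0,0,0,0) R2=(0,0,0,0)
Op 4: merge R0<->R1 -> R0=(2,0,0,0) R1=(2,0,0,0)
Op 5: merge R1<->R0 -> R1=(2,0,0,0) R0=(2,0,0,0)
Op 6: inc R2 by 4 -> R2=(0,0,4,0) value=4
Op 7: inc R2 by 2 -> R2=(0,0,6,0) value=6
Op 8: inc R2 by 2 -> R2=(0,0,8,0) value=8
Op 9: merge R0<->R1 -> R0=(2,0,0,0) R1=(2,0,0,0)
Op 10: inc R1 by 1 -> R1=(2,1,0,0) value=3
Op 11: inc R1 by 4 -> R1=(2,5,0,0) value=7
Op 12: merge R1<->R3 -> R1=(2,5,0,0) R3=(2,5,0,0)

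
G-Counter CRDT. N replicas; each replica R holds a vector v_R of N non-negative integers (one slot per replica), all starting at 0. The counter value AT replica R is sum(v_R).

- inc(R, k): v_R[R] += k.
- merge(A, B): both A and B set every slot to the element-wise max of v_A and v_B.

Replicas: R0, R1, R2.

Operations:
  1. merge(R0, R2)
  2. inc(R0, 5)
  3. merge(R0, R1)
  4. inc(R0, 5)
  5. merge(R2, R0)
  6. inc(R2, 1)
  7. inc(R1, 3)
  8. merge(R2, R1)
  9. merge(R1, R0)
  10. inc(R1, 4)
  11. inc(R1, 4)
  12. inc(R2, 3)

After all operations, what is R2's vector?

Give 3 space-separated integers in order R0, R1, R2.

Answer: 10 3 4

Derivation:
Op 1: merge R0<->R2 -> R0=(0,0,0) R2=(0,0,0)
Op 2: inc R0 by 5 -> R0=(5,0,0) value=5
Op 3: merge R0<->R1 -> R0=(5,0,0) R1=(5,0,0)
Op 4: inc R0 by 5 -> R0=(10,0,0) value=10
Op 5: merge R2<->R0 -> R2=(10,0,0) R0=(10,0,0)
Op 6: inc R2 by 1 -> R2=(10,0,1) value=11
Op 7: inc R1 by 3 -> R1=(5,3,0) value=8
Op 8: merge R2<->R1 -> R2=(10,3,1) R1=(10,3,1)
Op 9: merge R1<->R0 -> R1=(10,3,1) R0=(10,3,1)
Op 10: inc R1 by 4 -> R1=(10,7,1) value=18
Op 11: inc R1 by 4 -> R1=(10,11,1) value=22
Op 12: inc R2 by 3 -> R2=(10,3,4) value=17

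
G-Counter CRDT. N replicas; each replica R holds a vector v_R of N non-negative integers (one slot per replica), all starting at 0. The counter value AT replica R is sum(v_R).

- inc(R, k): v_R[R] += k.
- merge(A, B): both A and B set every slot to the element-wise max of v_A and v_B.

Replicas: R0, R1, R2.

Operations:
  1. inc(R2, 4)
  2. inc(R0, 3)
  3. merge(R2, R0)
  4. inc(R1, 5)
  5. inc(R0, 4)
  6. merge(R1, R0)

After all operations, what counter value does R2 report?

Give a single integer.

Answer: 7

Derivation:
Op 1: inc R2 by 4 -> R2=(0,0,4) value=4
Op 2: inc R0 by 3 -> R0=(3,0,0) value=3
Op 3: merge R2<->R0 -> R2=(3,0,4) R0=(3,0,4)
Op 4: inc R1 by 5 -> R1=(0,5,0) value=5
Op 5: inc R0 by 4 -> R0=(7,0,4) value=11
Op 6: merge R1<->R0 -> R1=(7,5,4) R0=(7,5,4)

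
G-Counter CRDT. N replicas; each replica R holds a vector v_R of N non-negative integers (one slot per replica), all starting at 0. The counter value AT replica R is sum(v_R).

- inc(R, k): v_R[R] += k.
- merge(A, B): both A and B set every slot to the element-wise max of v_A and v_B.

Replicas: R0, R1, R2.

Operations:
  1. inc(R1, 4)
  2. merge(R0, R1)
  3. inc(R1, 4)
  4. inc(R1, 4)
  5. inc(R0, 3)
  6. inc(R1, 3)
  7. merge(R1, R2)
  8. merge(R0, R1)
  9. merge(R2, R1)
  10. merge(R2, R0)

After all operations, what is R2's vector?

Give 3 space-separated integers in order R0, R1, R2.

Answer: 3 15 0

Derivation:
Op 1: inc R1 by 4 -> R1=(0,4,0) value=4
Op 2: merge R0<->R1 -> R0=(0,4,0) R1=(0,4,0)
Op 3: inc R1 by 4 -> R1=(0,8,0) value=8
Op 4: inc R1 by 4 -> R1=(0,12,0) value=12
Op 5: inc R0 by 3 -> R0=(3,4,0) value=7
Op 6: inc R1 by 3 -> R1=(0,15,0) value=15
Op 7: merge R1<->R2 -> R1=(0,15,0) R2=(0,15,0)
Op 8: merge R0<->R1 -> R0=(3,15,0) R1=(3,15,0)
Op 9: merge R2<->R1 -> R2=(3,15,0) R1=(3,15,0)
Op 10: merge R2<->R0 -> R2=(3,15,0) R0=(3,15,0)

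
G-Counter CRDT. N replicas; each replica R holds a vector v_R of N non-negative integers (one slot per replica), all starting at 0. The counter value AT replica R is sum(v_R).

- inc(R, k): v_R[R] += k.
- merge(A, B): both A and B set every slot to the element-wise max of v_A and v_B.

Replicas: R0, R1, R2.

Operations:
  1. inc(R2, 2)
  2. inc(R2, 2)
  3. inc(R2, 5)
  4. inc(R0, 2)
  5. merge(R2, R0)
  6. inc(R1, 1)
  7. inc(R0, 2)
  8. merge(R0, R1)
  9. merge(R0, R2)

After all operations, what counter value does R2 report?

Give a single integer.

Answer: 14

Derivation:
Op 1: inc R2 by 2 -> R2=(0,0,2) value=2
Op 2: inc R2 by 2 -> R2=(0,0,4) value=4
Op 3: inc R2 by 5 -> R2=(0,0,9) value=9
Op 4: inc R0 by 2 -> R0=(2,0,0) value=2
Op 5: merge R2<->R0 -> R2=(2,0,9) R0=(2,0,9)
Op 6: inc R1 by 1 -> R1=(0,1,0) value=1
Op 7: inc R0 by 2 -> R0=(4,0,9) value=13
Op 8: merge R0<->R1 -> R0=(4,1,9) R1=(4,1,9)
Op 9: merge R0<->R2 -> R0=(4,1,9) R2=(4,1,9)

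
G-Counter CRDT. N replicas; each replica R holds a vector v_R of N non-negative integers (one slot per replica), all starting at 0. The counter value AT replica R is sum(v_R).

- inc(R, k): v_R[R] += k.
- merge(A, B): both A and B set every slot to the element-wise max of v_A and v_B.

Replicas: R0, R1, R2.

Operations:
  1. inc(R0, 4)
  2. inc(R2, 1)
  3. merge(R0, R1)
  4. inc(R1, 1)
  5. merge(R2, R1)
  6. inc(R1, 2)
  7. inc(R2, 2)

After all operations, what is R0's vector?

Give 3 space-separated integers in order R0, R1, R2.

Op 1: inc R0 by 4 -> R0=(4,0,0) value=4
Op 2: inc R2 by 1 -> R2=(0,0,1) value=1
Op 3: merge R0<->R1 -> R0=(4,0,0) R1=(4,0,0)
Op 4: inc R1 by 1 -> R1=(4,1,0) value=5
Op 5: merge R2<->R1 -> R2=(4,1,1) R1=(4,1,1)
Op 6: inc R1 by 2 -> R1=(4,3,1) value=8
Op 7: inc R2 by 2 -> R2=(4,1,3) value=8

Answer: 4 0 0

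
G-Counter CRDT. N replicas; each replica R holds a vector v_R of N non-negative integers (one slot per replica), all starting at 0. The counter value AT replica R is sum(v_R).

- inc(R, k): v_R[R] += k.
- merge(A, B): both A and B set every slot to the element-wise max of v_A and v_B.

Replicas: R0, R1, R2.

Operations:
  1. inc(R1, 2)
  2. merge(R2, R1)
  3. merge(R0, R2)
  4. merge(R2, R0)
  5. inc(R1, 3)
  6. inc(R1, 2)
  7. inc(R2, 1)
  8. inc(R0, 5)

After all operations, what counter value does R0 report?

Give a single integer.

Op 1: inc R1 by 2 -> R1=(0,2,0) value=2
Op 2: merge R2<->R1 -> R2=(0,2,0) R1=(0,2,0)
Op 3: merge R0<->R2 -> R0=(0,2,0) R2=(0,2,0)
Op 4: merge R2<->R0 -> R2=(0,2,0) R0=(0,2,0)
Op 5: inc R1 by 3 -> R1=(0,5,0) value=5
Op 6: inc R1 by 2 -> R1=(0,7,0) value=7
Op 7: inc R2 by 1 -> R2=(0,2,1) value=3
Op 8: inc R0 by 5 -> R0=(5,2,0) value=7

Answer: 7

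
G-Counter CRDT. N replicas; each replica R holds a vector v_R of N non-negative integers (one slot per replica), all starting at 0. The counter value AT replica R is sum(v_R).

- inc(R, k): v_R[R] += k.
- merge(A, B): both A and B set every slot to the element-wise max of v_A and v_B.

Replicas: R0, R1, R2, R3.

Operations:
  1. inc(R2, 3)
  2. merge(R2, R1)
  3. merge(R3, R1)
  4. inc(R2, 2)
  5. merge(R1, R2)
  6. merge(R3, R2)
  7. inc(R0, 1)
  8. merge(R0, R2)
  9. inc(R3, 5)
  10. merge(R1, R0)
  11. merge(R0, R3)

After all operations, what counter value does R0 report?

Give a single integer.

Op 1: inc R2 by 3 -> R2=(0,0,3,0) value=3
Op 2: merge R2<->R1 -> R2=(0,0,3,0) R1=(0,0,3,0)
Op 3: merge R3<->R1 -> R3=(0,0,3,0) R1=(0,0,3,0)
Op 4: inc R2 by 2 -> R2=(0,0,5,0) value=5
Op 5: merge R1<->R2 -> R1=(0,0,5,0) R2=(0,0,5,0)
Op 6: merge R3<->R2 -> R3=(0,0,5,0) R2=(0,0,5,0)
Op 7: inc R0 by 1 -> R0=(1,0,0,0) value=1
Op 8: merge R0<->R2 -> R0=(1,0,5,0) R2=(1,0,5,0)
Op 9: inc R3 by 5 -> R3=(0,0,5,5) value=10
Op 10: merge R1<->R0 -> R1=(1,0,5,0) R0=(1,0,5,0)
Op 11: merge R0<->R3 -> R0=(1,0,5,5) R3=(1,0,5,5)

Answer: 11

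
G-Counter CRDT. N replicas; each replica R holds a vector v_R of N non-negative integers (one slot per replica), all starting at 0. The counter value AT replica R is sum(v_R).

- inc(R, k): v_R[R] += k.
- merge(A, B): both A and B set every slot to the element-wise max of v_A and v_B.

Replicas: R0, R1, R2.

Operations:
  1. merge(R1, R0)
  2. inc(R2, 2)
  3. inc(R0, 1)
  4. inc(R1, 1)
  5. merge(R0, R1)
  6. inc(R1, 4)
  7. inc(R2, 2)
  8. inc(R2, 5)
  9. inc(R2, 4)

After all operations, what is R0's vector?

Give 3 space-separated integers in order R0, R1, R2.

Op 1: merge R1<->R0 -> R1=(0,0,0) R0=(0,0,0)
Op 2: inc R2 by 2 -> R2=(0,0,2) value=2
Op 3: inc R0 by 1 -> R0=(1,0,0) value=1
Op 4: inc R1 by 1 -> R1=(0,1,0) value=1
Op 5: merge R0<->R1 -> R0=(1,1,0) R1=(1,1,0)
Op 6: inc R1 by 4 -> R1=(1,5,0) value=6
Op 7: inc R2 by 2 -> R2=(0,0,4) value=4
Op 8: inc R2 by 5 -> R2=(0,0,9) value=9
Op 9: inc R2 by 4 -> R2=(0,0,13) value=13

Answer: 1 1 0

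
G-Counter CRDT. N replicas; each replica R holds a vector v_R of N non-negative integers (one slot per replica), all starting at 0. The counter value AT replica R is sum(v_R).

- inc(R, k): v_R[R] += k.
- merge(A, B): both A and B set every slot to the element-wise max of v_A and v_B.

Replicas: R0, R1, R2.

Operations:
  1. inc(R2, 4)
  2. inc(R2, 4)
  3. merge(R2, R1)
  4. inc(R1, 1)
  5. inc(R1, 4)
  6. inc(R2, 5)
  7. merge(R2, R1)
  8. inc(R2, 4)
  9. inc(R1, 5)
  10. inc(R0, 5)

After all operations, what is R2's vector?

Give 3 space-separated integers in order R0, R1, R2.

Op 1: inc R2 by 4 -> R2=(0,0,4) value=4
Op 2: inc R2 by 4 -> R2=(0,0,8) value=8
Op 3: merge R2<->R1 -> R2=(0,0,8) R1=(0,0,8)
Op 4: inc R1 by 1 -> R1=(0,1,8) value=9
Op 5: inc R1 by 4 -> R1=(0,5,8) value=13
Op 6: inc R2 by 5 -> R2=(0,0,13) value=13
Op 7: merge R2<->R1 -> R2=(0,5,13) R1=(0,5,13)
Op 8: inc R2 by 4 -> R2=(0,5,17) value=22
Op 9: inc R1 by 5 -> R1=(0,10,13) value=23
Op 10: inc R0 by 5 -> R0=(5,0,0) value=5

Answer: 0 5 17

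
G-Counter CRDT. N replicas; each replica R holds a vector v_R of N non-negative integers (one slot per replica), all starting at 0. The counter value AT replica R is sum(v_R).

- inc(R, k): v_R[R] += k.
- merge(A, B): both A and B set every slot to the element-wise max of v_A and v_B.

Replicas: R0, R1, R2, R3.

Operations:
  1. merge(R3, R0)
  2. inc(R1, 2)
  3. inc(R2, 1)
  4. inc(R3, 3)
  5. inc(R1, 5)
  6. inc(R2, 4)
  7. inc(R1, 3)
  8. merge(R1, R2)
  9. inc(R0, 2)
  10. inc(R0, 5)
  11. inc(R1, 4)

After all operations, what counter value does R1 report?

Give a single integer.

Answer: 19

Derivation:
Op 1: merge R3<->R0 -> R3=(0,0,0,0) R0=(0,0,0,0)
Op 2: inc R1 by 2 -> R1=(0,2,0,0) value=2
Op 3: inc R2 by 1 -> R2=(0,0,1,0) value=1
Op 4: inc R3 by 3 -> R3=(0,0,0,3) value=3
Op 5: inc R1 by 5 -> R1=(0,7,0,0) value=7
Op 6: inc R2 by 4 -> R2=(0,0,5,0) value=5
Op 7: inc R1 by 3 -> R1=(0,10,0,0) value=10
Op 8: merge R1<->R2 -> R1=(0,10,5,0) R2=(0,10,5,0)
Op 9: inc R0 by 2 -> R0=(2,0,0,0) value=2
Op 10: inc R0 by 5 -> R0=(7,0,0,0) value=7
Op 11: inc R1 by 4 -> R1=(0,14,5,0) value=19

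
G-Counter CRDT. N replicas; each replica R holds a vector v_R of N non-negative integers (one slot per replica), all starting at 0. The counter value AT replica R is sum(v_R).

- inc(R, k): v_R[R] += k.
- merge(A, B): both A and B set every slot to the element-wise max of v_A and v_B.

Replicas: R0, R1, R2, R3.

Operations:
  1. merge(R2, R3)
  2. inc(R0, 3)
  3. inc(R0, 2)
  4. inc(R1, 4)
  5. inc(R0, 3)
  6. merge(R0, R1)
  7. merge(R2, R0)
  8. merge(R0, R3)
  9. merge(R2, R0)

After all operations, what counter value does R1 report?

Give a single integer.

Op 1: merge R2<->R3 -> R2=(0,0,0,0) R3=(0,0,0,0)
Op 2: inc R0 by 3 -> R0=(3,0,0,0) value=3
Op 3: inc R0 by 2 -> R0=(5,0,0,0) value=5
Op 4: inc R1 by 4 -> R1=(0,4,0,0) value=4
Op 5: inc R0 by 3 -> R0=(8,0,0,0) value=8
Op 6: merge R0<->R1 -> R0=(8,4,0,0) R1=(8,4,0,0)
Op 7: merge R2<->R0 -> R2=(8,4,0,0) R0=(8,4,0,0)
Op 8: merge R0<->R3 -> R0=(8,4,0,0) R3=(8,4,0,0)
Op 9: merge R2<->R0 -> R2=(8,4,0,0) R0=(8,4,0,0)

Answer: 12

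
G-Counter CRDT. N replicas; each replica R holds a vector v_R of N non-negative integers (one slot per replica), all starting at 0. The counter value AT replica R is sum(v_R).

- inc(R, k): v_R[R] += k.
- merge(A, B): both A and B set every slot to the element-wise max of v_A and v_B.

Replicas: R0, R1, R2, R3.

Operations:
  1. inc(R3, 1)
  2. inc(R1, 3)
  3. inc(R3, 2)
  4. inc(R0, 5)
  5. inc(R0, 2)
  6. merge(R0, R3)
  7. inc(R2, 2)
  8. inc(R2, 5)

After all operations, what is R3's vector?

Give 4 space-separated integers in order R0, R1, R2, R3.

Op 1: inc R3 by 1 -> R3=(0,0,0,1) value=1
Op 2: inc R1 by 3 -> R1=(0,3,0,0) value=3
Op 3: inc R3 by 2 -> R3=(0,0,0,3) value=3
Op 4: inc R0 by 5 -> R0=(5,0,0,0) value=5
Op 5: inc R0 by 2 -> R0=(7,0,0,0) value=7
Op 6: merge R0<->R3 -> R0=(7,0,0,3) R3=(7,0,0,3)
Op 7: inc R2 by 2 -> R2=(0,0,2,0) value=2
Op 8: inc R2 by 5 -> R2=(0,0,7,0) value=7

Answer: 7 0 0 3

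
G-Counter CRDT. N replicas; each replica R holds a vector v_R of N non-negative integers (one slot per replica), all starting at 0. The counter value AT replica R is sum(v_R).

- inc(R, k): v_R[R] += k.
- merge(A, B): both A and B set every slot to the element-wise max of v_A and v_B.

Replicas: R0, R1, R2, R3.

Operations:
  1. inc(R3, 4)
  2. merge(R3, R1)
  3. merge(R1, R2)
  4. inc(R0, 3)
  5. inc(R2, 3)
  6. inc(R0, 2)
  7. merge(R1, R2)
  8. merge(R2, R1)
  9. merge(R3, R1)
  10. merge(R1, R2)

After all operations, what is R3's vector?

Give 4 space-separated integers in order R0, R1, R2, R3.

Answer: 0 0 3 4

Derivation:
Op 1: inc R3 by 4 -> R3=(0,0,0,4) value=4
Op 2: merge R3<->R1 -> R3=(0,0,0,4) R1=(0,0,0,4)
Op 3: merge R1<->R2 -> R1=(0,0,0,4) R2=(0,0,0,4)
Op 4: inc R0 by 3 -> R0=(3,0,0,0) value=3
Op 5: inc R2 by 3 -> R2=(0,0,3,4) value=7
Op 6: inc R0 by 2 -> R0=(5,0,0,0) value=5
Op 7: merge R1<->R2 -> R1=(0,0,3,4) R2=(0,0,3,4)
Op 8: merge R2<->R1 -> R2=(0,0,3,4) R1=(0,0,3,4)
Op 9: merge R3<->R1 -> R3=(0,0,3,4) R1=(0,0,3,4)
Op 10: merge R1<->R2 -> R1=(0,0,3,4) R2=(0,0,3,4)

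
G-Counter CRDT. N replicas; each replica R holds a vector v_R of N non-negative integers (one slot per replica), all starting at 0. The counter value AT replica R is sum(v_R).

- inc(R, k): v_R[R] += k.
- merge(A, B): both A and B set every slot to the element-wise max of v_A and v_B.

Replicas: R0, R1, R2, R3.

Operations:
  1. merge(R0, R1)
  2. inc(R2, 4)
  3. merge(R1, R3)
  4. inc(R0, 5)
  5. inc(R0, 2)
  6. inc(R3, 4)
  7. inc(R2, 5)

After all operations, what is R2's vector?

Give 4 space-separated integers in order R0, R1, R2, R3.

Op 1: merge R0<->R1 -> R0=(0,0,0,0) R1=(0,0,0,0)
Op 2: inc R2 by 4 -> R2=(0,0,4,0) value=4
Op 3: merge R1<->R3 -> R1=(0,0,0,0) R3=(0,0,0,0)
Op 4: inc R0 by 5 -> R0=(5,0,0,0) value=5
Op 5: inc R0 by 2 -> R0=(7,0,0,0) value=7
Op 6: inc R3 by 4 -> R3=(0,0,0,4) value=4
Op 7: inc R2 by 5 -> R2=(0,0,9,0) value=9

Answer: 0 0 9 0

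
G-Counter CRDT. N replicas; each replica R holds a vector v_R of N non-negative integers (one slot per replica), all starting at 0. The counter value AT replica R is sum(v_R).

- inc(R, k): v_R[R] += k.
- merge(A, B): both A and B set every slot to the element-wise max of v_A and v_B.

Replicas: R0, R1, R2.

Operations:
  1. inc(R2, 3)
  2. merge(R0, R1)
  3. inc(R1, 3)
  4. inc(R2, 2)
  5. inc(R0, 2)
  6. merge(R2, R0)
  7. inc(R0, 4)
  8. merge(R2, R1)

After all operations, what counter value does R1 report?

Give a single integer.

Op 1: inc R2 by 3 -> R2=(0,0,3) value=3
Op 2: merge R0<->R1 -> R0=(0,0,0) R1=(0,0,0)
Op 3: inc R1 by 3 -> R1=(0,3,0) value=3
Op 4: inc R2 by 2 -> R2=(0,0,5) value=5
Op 5: inc R0 by 2 -> R0=(2,0,0) value=2
Op 6: merge R2<->R0 -> R2=(2,0,5) R0=(2,0,5)
Op 7: inc R0 by 4 -> R0=(6,0,5) value=11
Op 8: merge R2<->R1 -> R2=(2,3,5) R1=(2,3,5)

Answer: 10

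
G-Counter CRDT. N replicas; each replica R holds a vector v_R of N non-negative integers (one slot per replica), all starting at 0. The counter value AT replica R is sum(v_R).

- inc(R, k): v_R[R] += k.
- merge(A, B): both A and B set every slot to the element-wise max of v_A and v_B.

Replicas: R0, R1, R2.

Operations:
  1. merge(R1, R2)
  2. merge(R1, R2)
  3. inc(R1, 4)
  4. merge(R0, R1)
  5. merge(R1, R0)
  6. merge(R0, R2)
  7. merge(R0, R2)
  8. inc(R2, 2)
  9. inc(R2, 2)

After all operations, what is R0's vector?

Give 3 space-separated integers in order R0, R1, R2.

Op 1: merge R1<->R2 -> R1=(0,0,0) R2=(0,0,0)
Op 2: merge R1<->R2 -> R1=(0,0,0) R2=(0,0,0)
Op 3: inc R1 by 4 -> R1=(0,4,0) value=4
Op 4: merge R0<->R1 -> R0=(0,4,0) R1=(0,4,0)
Op 5: merge R1<->R0 -> R1=(0,4,0) R0=(0,4,0)
Op 6: merge R0<->R2 -> R0=(0,4,0) R2=(0,4,0)
Op 7: merge R0<->R2 -> R0=(0,4,0) R2=(0,4,0)
Op 8: inc R2 by 2 -> R2=(0,4,2) value=6
Op 9: inc R2 by 2 -> R2=(0,4,4) value=8

Answer: 0 4 0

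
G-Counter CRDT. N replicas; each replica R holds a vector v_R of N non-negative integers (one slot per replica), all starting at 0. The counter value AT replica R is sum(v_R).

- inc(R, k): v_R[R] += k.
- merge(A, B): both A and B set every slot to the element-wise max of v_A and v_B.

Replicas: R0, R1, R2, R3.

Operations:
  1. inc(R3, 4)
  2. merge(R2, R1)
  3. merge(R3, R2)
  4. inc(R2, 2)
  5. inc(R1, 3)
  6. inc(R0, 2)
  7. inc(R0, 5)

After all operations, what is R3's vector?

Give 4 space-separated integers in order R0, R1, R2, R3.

Op 1: inc R3 by 4 -> R3=(0,0,0,4) value=4
Op 2: merge R2<->R1 -> R2=(0,0,0,0) R1=(0,0,0,0)
Op 3: merge R3<->R2 -> R3=(0,0,0,4) R2=(0,0,0,4)
Op 4: inc R2 by 2 -> R2=(0,0,2,4) value=6
Op 5: inc R1 by 3 -> R1=(0,3,0,0) value=3
Op 6: inc R0 by 2 -> R0=(2,0,0,0) value=2
Op 7: inc R0 by 5 -> R0=(7,0,0,0) value=7

Answer: 0 0 0 4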